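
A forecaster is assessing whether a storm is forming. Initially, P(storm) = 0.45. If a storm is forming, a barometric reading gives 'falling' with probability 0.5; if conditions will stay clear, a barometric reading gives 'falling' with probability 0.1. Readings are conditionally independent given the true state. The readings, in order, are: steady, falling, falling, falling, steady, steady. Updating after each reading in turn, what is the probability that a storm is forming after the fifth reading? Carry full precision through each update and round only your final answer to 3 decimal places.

0.969

Each posterior becomes the prior for the next update.
After 'steady': P(storm) = 0.5·0.4500 / (0.5·0.4500 + 0.9·0.5500) ≈ 0.3125
After 'falling': P(storm) = 0.5·0.3125 / (0.5·0.3125 + 0.1·0.6875) ≈ 0.6944
After 'falling': P(storm) = 0.5·0.6944 / (0.5·0.6944 + 0.1·0.3056) ≈ 0.9191
After 'falling': P(storm) = 0.5·0.9191 / (0.5·0.9191 + 0.1·0.0809) ≈ 0.9827
After 'steady': P(storm) = 0.5·0.9827 / (0.5·0.9827 + 0.9·0.0173) ≈ 0.9693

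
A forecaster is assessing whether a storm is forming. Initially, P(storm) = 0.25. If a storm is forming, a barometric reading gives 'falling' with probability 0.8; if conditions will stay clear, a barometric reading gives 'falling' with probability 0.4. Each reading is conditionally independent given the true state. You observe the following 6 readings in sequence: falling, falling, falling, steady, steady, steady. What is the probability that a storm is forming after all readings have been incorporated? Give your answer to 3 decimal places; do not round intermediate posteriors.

After 'falling': P(storm) = 0.8·0.2500 / (0.8·0.2500 + 0.4·0.7500) ≈ 0.4000
After 'falling': P(storm) = 0.8·0.4000 / (0.8·0.4000 + 0.4·0.6000) ≈ 0.5714
After 'falling': P(storm) = 0.8·0.5714 / (0.8·0.5714 + 0.4·0.4286) ≈ 0.7273
After 'steady': P(storm) = 0.2·0.7273 / (0.2·0.7273 + 0.6·0.2727) ≈ 0.4706
After 'steady': P(storm) = 0.2·0.4706 / (0.2·0.4706 + 0.6·0.5294) ≈ 0.2286
After 'steady': P(storm) = 0.2·0.2286 / (0.2·0.2286 + 0.6·0.7714) ≈ 0.0899

0.090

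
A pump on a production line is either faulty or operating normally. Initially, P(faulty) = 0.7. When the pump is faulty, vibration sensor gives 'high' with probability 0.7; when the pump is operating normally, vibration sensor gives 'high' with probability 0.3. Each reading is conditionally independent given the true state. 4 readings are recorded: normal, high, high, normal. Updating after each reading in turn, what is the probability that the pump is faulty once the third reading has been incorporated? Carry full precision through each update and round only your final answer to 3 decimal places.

After 'normal': P(faulty) = 0.3·0.7000 / (0.3·0.7000 + 0.7·0.3000) ≈ 0.5000
After 'high': P(faulty) = 0.7·0.5000 / (0.7·0.5000 + 0.3·0.5000) ≈ 0.7000
After 'high': P(faulty) = 0.7·0.7000 / (0.7·0.7000 + 0.3·0.3000) ≈ 0.8448

0.845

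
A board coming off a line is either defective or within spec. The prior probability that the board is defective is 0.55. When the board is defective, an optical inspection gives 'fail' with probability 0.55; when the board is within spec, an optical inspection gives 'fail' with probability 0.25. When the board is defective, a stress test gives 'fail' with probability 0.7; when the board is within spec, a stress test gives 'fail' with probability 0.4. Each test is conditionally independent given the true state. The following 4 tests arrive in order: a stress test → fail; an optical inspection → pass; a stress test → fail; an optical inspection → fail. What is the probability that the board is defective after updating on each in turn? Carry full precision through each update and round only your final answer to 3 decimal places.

0.832

After a stress test='fail': P(defective) = 0.7·0.5500 / (0.7·0.5500 + 0.4·0.4500) ≈ 0.6814
After an optical inspection='pass': P(defective) = 0.45·0.6814 / (0.45·0.6814 + 0.75·0.3186) ≈ 0.5620
After a stress test='fail': P(defective) = 0.7·0.5620 / (0.7·0.5620 + 0.4·0.4380) ≈ 0.6919
After an optical inspection='fail': P(defective) = 0.55·0.6919 / (0.55·0.6919 + 0.25·0.3081) ≈ 0.8317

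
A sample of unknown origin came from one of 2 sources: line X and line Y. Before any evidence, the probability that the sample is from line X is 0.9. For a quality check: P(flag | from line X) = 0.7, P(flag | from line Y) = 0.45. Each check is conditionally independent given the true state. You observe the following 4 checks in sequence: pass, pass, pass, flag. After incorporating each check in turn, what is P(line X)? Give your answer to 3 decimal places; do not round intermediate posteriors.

Apply Bayes' rule sequentially, carrying P(line X) forward.
After 'pass': P(line X) = 0.3·0.9000 / (0.3·0.9000 + 0.55·0.1000) ≈ 0.8308
After 'pass': P(line X) = 0.3·0.8308 / (0.3·0.8308 + 0.55·0.1692) ≈ 0.7281
After 'pass': P(line X) = 0.3·0.7281 / (0.3·0.7281 + 0.55·0.2719) ≈ 0.5936
After 'flag': P(line X) = 0.7·0.5936 / (0.7·0.5936 + 0.45·0.4064) ≈ 0.6944

0.694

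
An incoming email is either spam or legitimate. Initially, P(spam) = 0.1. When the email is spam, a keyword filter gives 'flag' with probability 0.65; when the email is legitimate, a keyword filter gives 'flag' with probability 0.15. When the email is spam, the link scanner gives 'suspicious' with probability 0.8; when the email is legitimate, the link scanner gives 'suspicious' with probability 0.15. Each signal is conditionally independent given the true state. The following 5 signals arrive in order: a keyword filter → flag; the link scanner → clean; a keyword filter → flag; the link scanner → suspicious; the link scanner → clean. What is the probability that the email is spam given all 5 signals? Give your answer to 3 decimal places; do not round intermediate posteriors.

After a keyword filter='flag': P(spam) = 0.65·0.1000 / (0.65·0.1000 + 0.15·0.9000) ≈ 0.3250
After the link scanner='clean': P(spam) = 0.2·0.3250 / (0.2·0.3250 + 0.85·0.6750) ≈ 0.1018
After a keyword filter='flag': P(spam) = 0.65·0.1018 / (0.65·0.1018 + 0.15·0.8982) ≈ 0.3293
After the link scanner='suspicious': P(spam) = 0.8·0.3293 / (0.8·0.3293 + 0.15·0.6707) ≈ 0.7236
After the link scanner='clean': P(spam) = 0.2·0.7236 / (0.2·0.7236 + 0.85·0.2764) ≈ 0.3812

0.381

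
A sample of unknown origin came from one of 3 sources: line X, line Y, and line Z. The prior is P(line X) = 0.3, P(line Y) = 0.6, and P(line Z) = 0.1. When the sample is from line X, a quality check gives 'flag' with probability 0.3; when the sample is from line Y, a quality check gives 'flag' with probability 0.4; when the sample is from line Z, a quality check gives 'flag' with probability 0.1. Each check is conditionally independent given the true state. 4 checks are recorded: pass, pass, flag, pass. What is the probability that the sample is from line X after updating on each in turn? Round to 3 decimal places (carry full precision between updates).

0.343

After 'pass': normaliser = 0.7·0.3000 + 0.6·0.6000 + 0.9·0.1000; P(line X) ≈ 0.3182, P(line Y) ≈ 0.5455, P(line Z) ≈ 0.1364
After 'pass': normaliser = 0.7·0.3182 + 0.6·0.5455 + 0.9·0.1364; P(line X) ≈ 0.3311, P(line Y) ≈ 0.4865, P(line Z) ≈ 0.1824
After 'flag': normaliser = 0.3·0.3311 + 0.4·0.4865 + 0.1·0.1824; P(line X) ≈ 0.3182, P(line Y) ≈ 0.6234, P(line Z) ≈ 0.0584
After 'pass': normaliser = 0.7·0.3182 + 0.6·0.6234 + 0.9·0.0584; P(line X) ≈ 0.3430, P(line Y) ≈ 0.5760, P(line Z) ≈ 0.0810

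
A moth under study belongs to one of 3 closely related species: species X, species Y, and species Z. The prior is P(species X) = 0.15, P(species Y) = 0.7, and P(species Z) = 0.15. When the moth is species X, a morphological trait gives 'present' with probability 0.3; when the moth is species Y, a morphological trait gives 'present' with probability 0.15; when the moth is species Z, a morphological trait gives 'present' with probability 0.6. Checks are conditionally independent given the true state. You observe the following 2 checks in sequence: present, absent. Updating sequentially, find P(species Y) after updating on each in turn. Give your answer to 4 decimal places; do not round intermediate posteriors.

Apply Bayes' rule sequentially, carrying P(species Y) forward.
After 'present': normaliser = 0.3·0.1500 + 0.15·0.7000 + 0.6·0.1500; P(species X) ≈ 0.1875, P(species Y) ≈ 0.4375, P(species Z) ≈ 0.3750
After 'absent': normaliser = 0.7·0.1875 + 0.85·0.4375 + 0.4·0.3750; P(species X) ≈ 0.2010, P(species Y) ≈ 0.5694, P(species Z) ≈ 0.2297

0.5694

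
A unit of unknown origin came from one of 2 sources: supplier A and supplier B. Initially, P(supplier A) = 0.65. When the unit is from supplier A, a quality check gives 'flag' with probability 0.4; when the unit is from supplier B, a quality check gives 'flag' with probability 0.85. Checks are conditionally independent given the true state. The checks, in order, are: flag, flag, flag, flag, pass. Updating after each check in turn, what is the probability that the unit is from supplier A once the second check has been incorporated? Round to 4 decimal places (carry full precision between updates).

0.2914

Apply Bayes' rule sequentially, carrying P(supplier A) forward.
After 'flag': P(supplier A) = 0.4·0.6500 / (0.4·0.6500 + 0.85·0.3500) ≈ 0.4664
After 'flag': P(supplier A) = 0.4·0.4664 / (0.4·0.4664 + 0.85·0.5336) ≈ 0.2914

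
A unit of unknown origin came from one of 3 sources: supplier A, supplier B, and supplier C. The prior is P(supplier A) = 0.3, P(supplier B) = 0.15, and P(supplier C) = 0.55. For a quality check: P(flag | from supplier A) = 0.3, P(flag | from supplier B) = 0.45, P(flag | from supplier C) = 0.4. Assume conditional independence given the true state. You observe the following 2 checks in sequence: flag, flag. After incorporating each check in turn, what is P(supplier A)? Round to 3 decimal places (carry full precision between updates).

0.186

After 'flag': normaliser = 0.3·0.3000 + 0.45·0.1500 + 0.4·0.5500; P(supplier A) ≈ 0.2384, P(supplier B) ≈ 0.1788, P(supplier C) ≈ 0.5828
After 'flag': normaliser = 0.3·0.2384 + 0.45·0.1788 + 0.4·0.5828; P(supplier A) ≈ 0.1857, P(supplier B) ≈ 0.2089, P(supplier C) ≈ 0.6053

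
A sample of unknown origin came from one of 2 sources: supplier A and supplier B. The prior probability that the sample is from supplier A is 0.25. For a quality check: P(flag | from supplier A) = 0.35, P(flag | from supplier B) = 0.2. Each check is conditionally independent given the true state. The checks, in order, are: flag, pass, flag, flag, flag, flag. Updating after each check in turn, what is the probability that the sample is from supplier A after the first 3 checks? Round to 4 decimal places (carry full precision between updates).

0.4534

After 'flag': P(supplier A) = 0.35·0.2500 / (0.35·0.2500 + 0.2·0.7500) ≈ 0.3684
After 'pass': P(supplier A) = 0.65·0.3684 / (0.65·0.3684 + 0.8·0.6316) ≈ 0.3216
After 'flag': P(supplier A) = 0.35·0.3216 / (0.35·0.3216 + 0.2·0.6784) ≈ 0.4534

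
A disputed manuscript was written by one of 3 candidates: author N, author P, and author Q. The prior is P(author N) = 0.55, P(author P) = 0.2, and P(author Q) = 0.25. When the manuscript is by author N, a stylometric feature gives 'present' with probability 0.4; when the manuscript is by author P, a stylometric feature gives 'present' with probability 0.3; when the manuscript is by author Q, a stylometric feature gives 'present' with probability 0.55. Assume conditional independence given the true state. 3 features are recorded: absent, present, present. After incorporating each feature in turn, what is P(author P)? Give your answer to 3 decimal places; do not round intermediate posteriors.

0.127

After 'absent': normaliser = 0.6·0.5500 + 0.7·0.2000 + 0.45·0.2500; P(author N) ≈ 0.5665, P(author P) ≈ 0.2403, P(author Q) ≈ 0.1931
After 'present': normaliser = 0.4·0.5665 + 0.3·0.2403 + 0.55·0.1931; P(author N) ≈ 0.5596, P(author P) ≈ 0.1781, P(author Q) ≈ 0.2623
After 'present': normaliser = 0.4·0.5596 + 0.3·0.1781 + 0.55·0.2623; P(author N) ≈ 0.5310, P(author P) ≈ 0.1267, P(author Q) ≈ 0.3423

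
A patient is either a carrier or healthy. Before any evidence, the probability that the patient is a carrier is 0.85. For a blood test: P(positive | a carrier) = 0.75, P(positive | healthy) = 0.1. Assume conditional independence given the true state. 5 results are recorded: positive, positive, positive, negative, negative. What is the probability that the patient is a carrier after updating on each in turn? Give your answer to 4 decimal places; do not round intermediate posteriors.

0.9946

After 'positive': P(carrier) = 0.75·0.8500 / (0.75·0.8500 + 0.1·0.1500) ≈ 0.9770
After 'positive': P(carrier) = 0.75·0.9770 / (0.75·0.9770 + 0.1·0.0230) ≈ 0.9969
After 'positive': P(carrier) = 0.75·0.9969 / (0.75·0.9969 + 0.1·0.0031) ≈ 0.9996
After 'negative': P(carrier) = 0.25·0.9996 / (0.25·0.9996 + 0.9·0.0004) ≈ 0.9985
After 'negative': P(carrier) = 0.25·0.9985 / (0.25·0.9985 + 0.9·0.0015) ≈ 0.9946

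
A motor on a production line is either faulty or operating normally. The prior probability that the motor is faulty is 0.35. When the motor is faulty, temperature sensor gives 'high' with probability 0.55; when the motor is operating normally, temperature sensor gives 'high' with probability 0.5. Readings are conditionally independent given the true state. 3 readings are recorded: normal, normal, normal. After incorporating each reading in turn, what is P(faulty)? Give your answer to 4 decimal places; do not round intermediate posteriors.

0.2819

After 'normal': P(faulty) = 0.45·0.3500 / (0.45·0.3500 + 0.5·0.6500) ≈ 0.3264
After 'normal': P(faulty) = 0.45·0.3264 / (0.45·0.3264 + 0.5·0.6736) ≈ 0.3037
After 'normal': P(faulty) = 0.45·0.3037 / (0.45·0.3037 + 0.5·0.6963) ≈ 0.2819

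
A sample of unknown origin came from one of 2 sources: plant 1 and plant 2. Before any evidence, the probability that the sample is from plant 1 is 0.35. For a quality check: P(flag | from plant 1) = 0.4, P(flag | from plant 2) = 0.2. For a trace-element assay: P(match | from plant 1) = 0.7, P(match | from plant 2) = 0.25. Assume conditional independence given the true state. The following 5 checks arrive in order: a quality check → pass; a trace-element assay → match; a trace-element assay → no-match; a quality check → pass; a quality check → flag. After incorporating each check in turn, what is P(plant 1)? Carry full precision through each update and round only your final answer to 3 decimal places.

Each posterior becomes the prior for the next update.
After a quality check='pass': P(plant 1) = 0.6·0.3500 / (0.6·0.3500 + 0.8·0.6500) ≈ 0.2877
After a trace-element assay='match': P(plant 1) = 0.7·0.2877 / (0.7·0.2877 + 0.25·0.7123) ≈ 0.5307
After a trace-element assay='no-match': P(plant 1) = 0.3·0.5307 / (0.3·0.5307 + 0.75·0.4693) ≈ 0.3114
After a quality check='pass': P(plant 1) = 0.6·0.3114 / (0.6·0.3114 + 0.8·0.6886) ≈ 0.2533
After a quality check='flag': P(plant 1) = 0.4·0.2533 / (0.4·0.2533 + 0.2·0.7467) ≈ 0.4042

0.404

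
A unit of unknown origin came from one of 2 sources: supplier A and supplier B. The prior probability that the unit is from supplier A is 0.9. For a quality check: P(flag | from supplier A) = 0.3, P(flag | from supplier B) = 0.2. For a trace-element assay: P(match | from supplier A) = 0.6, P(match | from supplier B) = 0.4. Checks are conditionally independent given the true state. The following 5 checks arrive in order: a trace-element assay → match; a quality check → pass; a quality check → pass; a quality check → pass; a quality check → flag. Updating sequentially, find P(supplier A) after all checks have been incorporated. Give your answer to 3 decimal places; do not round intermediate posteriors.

After a trace-element assay='match': P(supplier A) = 0.6·0.9000 / (0.6·0.9000 + 0.4·0.1000) ≈ 0.9310
After a quality check='pass': P(supplier A) = 0.7·0.9310 / (0.7·0.9310 + 0.8·0.0690) ≈ 0.9220
After a quality check='pass': P(supplier A) = 0.7·0.9220 / (0.7·0.9220 + 0.8·0.0780) ≈ 0.9118
After a quality check='pass': P(supplier A) = 0.7·0.9118 / (0.7·0.9118 + 0.8·0.0882) ≈ 0.9004
After a quality check='flag': P(supplier A) = 0.3·0.9004 / (0.3·0.9004 + 0.2·0.0996) ≈ 0.9313

0.931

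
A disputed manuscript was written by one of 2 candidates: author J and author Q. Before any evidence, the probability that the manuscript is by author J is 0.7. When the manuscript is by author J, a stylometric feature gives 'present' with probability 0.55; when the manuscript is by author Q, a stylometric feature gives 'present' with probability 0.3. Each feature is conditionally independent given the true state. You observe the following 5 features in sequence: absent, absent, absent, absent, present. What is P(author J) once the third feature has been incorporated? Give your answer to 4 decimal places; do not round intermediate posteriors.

After 'absent': P(author J) = 0.45·0.7000 / (0.45·0.7000 + 0.7·0.3000) ≈ 0.6000
After 'absent': P(author J) = 0.45·0.6000 / (0.45·0.6000 + 0.7·0.4000) ≈ 0.4909
After 'absent': P(author J) = 0.45·0.4909 / (0.45·0.4909 + 0.7·0.5091) ≈ 0.3827

0.3827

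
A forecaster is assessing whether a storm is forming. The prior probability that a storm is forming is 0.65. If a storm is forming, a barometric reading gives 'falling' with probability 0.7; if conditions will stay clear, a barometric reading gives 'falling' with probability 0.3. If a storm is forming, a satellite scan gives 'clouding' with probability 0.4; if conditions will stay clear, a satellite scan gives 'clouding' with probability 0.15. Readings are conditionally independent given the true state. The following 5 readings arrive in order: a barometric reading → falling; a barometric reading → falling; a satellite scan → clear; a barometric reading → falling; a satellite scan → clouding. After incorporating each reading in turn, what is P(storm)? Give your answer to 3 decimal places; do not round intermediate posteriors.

After a barometric reading='falling': P(storm) = 0.7·0.6500 / (0.7·0.6500 + 0.3·0.3500) ≈ 0.8125
After a barometric reading='falling': P(storm) = 0.7·0.8125 / (0.7·0.8125 + 0.3·0.1875) ≈ 0.9100
After a satellite scan='clear': P(storm) = 0.6·0.9100 / (0.6·0.9100 + 0.85·0.0900) ≈ 0.8771
After a barometric reading='falling': P(storm) = 0.7·0.8771 / (0.7·0.8771 + 0.3·0.1229) ≈ 0.9434
After a satellite scan='clouding': P(storm) = 0.4·0.9434 / (0.4·0.9434 + 0.15·0.0566) ≈ 0.9780

0.978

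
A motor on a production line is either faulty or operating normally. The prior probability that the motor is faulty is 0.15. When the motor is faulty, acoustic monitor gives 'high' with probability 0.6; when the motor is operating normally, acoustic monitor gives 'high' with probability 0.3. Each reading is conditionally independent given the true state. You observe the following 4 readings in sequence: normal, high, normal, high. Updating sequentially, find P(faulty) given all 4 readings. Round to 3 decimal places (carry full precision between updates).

0.187

After 'normal': P(faulty) = 0.4·0.1500 / (0.4·0.1500 + 0.7·0.8500) ≈ 0.0916
After 'high': P(faulty) = 0.6·0.0916 / (0.6·0.0916 + 0.3·0.9084) ≈ 0.1678
After 'normal': P(faulty) = 0.4·0.1678 / (0.4·0.1678 + 0.7·0.8322) ≈ 0.1033
After 'high': P(faulty) = 0.6·0.1033 / (0.6·0.1033 + 0.3·0.8967) ≈ 0.1873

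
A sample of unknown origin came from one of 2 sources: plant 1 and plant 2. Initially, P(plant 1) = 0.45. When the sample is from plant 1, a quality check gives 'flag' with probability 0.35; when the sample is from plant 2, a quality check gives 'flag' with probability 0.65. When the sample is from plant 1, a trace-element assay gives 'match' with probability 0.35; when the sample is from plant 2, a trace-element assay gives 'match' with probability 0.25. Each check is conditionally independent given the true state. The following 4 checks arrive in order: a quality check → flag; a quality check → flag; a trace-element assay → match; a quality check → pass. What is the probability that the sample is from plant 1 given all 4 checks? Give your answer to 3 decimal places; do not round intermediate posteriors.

0.381

Apply Bayes' rule sequentially, carrying P(plant 1) forward.
After a quality check='flag': P(plant 1) = 0.35·0.4500 / (0.35·0.4500 + 0.65·0.5500) ≈ 0.3058
After a quality check='flag': P(plant 1) = 0.35·0.3058 / (0.35·0.3058 + 0.65·0.6942) ≈ 0.1917
After a trace-element assay='match': P(plant 1) = 0.35·0.1917 / (0.35·0.1917 + 0.25·0.8083) ≈ 0.2493
After a quality check='pass': P(plant 1) = 0.65·0.2493 / (0.65·0.2493 + 0.35·0.7507) ≈ 0.3815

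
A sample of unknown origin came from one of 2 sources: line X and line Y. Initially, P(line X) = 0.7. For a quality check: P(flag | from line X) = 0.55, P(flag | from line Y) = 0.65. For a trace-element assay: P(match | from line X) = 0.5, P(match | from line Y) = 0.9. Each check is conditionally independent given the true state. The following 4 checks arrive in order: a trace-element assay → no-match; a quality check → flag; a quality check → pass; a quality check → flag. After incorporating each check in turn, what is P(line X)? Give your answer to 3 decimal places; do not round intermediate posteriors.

0.915

After a trace-element assay='no-match': P(line X) = 0.5·0.7000 / (0.5·0.7000 + 0.1·0.3000) ≈ 0.9211
After a quality check='flag': P(line X) = 0.55·0.9211 / (0.55·0.9211 + 0.65·0.0789) ≈ 0.9080
After a quality check='pass': P(line X) = 0.45·0.9080 / (0.45·0.9080 + 0.35·0.0920) ≈ 0.9270
After a quality check='flag': P(line X) = 0.55·0.9270 / (0.55·0.9270 + 0.65·0.0730) ≈ 0.9148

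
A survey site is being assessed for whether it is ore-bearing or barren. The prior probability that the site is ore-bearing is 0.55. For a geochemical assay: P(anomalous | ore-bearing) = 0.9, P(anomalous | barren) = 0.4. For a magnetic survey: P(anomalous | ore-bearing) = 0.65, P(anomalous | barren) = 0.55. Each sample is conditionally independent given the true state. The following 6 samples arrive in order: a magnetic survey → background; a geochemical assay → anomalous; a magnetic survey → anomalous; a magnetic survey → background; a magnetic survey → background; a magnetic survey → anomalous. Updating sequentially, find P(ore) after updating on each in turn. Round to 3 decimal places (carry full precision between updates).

After a magnetic survey='background': P(ore) = 0.35·0.5500 / (0.35·0.5500 + 0.45·0.4500) ≈ 0.4873
After a geochemical assay='anomalous': P(ore) = 0.9·0.4873 / (0.9·0.4873 + 0.4·0.5127) ≈ 0.6814
After a magnetic survey='anomalous': P(ore) = 0.65·0.6814 / (0.65·0.6814 + 0.55·0.3186) ≈ 0.7165
After a magnetic survey='background': P(ore) = 0.35·0.7165 / (0.35·0.7165 + 0.45·0.2835) ≈ 0.6629
After a magnetic survey='background': P(ore) = 0.35·0.6629 / (0.35·0.6629 + 0.45·0.3371) ≈ 0.6046
After a magnetic survey='anomalous': P(ore) = 0.65·0.6046 / (0.65·0.6046 + 0.55·0.3954) ≈ 0.6438

0.644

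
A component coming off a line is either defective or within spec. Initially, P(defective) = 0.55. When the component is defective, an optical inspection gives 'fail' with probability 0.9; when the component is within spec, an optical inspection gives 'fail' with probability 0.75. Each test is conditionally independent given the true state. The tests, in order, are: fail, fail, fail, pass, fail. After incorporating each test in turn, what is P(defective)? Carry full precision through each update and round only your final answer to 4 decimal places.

After 'fail': P(defective) = 0.9·0.5500 / (0.9·0.5500 + 0.75·0.4500) ≈ 0.5946
After 'fail': P(defective) = 0.9·0.5946 / (0.9·0.5946 + 0.75·0.4054) ≈ 0.6377
After 'fail': P(defective) = 0.9·0.6377 / (0.9·0.6377 + 0.75·0.3623) ≈ 0.6787
After 'pass': P(defective) = 0.1·0.6787 / (0.1·0.6787 + 0.25·0.3213) ≈ 0.4579
After 'fail': P(defective) = 0.9·0.4579 / (0.9·0.4579 + 0.75·0.5421) ≈ 0.5034

0.5034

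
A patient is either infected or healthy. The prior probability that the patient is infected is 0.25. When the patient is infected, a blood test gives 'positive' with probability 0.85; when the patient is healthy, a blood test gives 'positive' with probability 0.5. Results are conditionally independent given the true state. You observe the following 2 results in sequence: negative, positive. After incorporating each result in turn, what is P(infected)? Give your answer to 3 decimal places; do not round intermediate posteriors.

After 'negative': P(infected) = 0.15·0.2500 / (0.15·0.2500 + 0.5·0.7500) ≈ 0.0909
After 'positive': P(infected) = 0.85·0.0909 / (0.85·0.0909 + 0.5·0.9091) ≈ 0.1453

0.145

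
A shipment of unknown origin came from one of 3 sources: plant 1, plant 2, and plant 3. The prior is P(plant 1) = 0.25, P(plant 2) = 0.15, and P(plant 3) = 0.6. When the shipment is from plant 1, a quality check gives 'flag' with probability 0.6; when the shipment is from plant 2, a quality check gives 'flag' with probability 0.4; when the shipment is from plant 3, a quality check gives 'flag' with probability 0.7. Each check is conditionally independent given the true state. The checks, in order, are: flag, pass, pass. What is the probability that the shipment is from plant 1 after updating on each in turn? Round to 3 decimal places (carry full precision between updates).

After 'flag': normaliser = 0.6·0.2500 + 0.4·0.1500 + 0.7·0.6000; P(plant 1) ≈ 0.2381, P(plant 2) ≈ 0.0952, P(plant 3) ≈ 0.6667
After 'pass': normaliser = 0.4·0.2381 + 0.6·0.0952 + 0.3·0.6667; P(plant 1) ≈ 0.2703, P(plant 2) ≈ 0.1622, P(plant 3) ≈ 0.5676
After 'pass': normaliser = 0.4·0.2703 + 0.6·0.1622 + 0.3·0.5676; P(plant 1) ≈ 0.2878, P(plant 2) ≈ 0.2590, P(plant 3) ≈ 0.4532

0.288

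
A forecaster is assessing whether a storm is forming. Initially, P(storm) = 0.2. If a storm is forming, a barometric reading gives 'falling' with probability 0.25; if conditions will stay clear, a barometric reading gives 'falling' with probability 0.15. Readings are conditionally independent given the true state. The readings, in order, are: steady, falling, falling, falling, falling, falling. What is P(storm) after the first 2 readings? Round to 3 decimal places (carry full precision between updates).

Apply Bayes' rule sequentially, carrying P(storm) forward.
After 'steady': P(storm) = 0.75·0.2000 / (0.75·0.2000 + 0.85·0.8000) ≈ 0.1807
After 'falling': P(storm) = 0.25·0.1807 / (0.25·0.1807 + 0.15·0.8193) ≈ 0.2688

0.269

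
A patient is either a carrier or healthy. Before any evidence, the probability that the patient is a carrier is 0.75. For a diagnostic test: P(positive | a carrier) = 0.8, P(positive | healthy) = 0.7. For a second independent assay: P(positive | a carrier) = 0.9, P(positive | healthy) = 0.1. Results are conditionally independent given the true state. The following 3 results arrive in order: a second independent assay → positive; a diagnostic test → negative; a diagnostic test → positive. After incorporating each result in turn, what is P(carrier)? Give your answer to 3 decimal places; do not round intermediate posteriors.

Each posterior becomes the prior for the next update.
After a second independent assay='positive': P(carrier) = 0.9·0.7500 / (0.9·0.7500 + 0.1·0.2500) ≈ 0.9643
After a diagnostic test='negative': P(carrier) = 0.2·0.9643 / (0.2·0.9643 + 0.3·0.0357) ≈ 0.9474
After a diagnostic test='positive': P(carrier) = 0.8·0.9474 / (0.8·0.9474 + 0.7·0.0526) ≈ 0.9536

0.954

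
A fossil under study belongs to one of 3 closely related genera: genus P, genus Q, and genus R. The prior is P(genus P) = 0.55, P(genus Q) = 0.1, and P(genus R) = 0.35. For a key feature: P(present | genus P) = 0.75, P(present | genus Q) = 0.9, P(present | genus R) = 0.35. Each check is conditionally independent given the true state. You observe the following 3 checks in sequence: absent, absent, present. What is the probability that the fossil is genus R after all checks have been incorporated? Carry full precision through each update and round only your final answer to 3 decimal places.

0.660

After 'absent': normaliser = 0.25·0.5500 + 0.1·0.1000 + 0.65·0.3500; P(genus P) ≈ 0.3667, P(genus Q) ≈ 0.0267, P(genus R) ≈ 0.6067
After 'absent': normaliser = 0.25·0.3667 + 0.1·0.0267 + 0.65·0.6067; P(genus P) ≈ 0.1876, P(genus Q) ≈ 0.0055, P(genus R) ≈ 0.8070
After 'present': normaliser = 0.75·0.1876 + 0.9·0.0055 + 0.35·0.8070; P(genus P) ≈ 0.3287, P(genus Q) ≈ 0.0115, P(genus R) ≈ 0.6598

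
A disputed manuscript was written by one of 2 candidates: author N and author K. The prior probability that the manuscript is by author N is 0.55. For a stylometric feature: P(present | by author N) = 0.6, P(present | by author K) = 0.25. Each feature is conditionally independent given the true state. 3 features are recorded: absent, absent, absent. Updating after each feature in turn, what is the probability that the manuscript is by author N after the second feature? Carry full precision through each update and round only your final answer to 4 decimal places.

0.2580

After 'absent': P(author N) = 0.4·0.5500 / (0.4·0.5500 + 0.75·0.4500) ≈ 0.3946
After 'absent': P(author N) = 0.4·0.3946 / (0.4·0.3946 + 0.75·0.6054) ≈ 0.2580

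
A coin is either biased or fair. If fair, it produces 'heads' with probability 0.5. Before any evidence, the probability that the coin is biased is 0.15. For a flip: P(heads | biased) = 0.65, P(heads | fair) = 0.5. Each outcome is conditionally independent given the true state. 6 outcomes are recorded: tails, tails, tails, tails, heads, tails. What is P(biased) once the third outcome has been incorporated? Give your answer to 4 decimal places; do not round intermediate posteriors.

After 'tails': P(biased) = 0.35·0.1500 / (0.35·0.1500 + 0.5·0.8500) ≈ 0.1099
After 'tails': P(biased) = 0.35·0.1099 / (0.35·0.1099 + 0.5·0.8901) ≈ 0.0796
After 'tails': P(biased) = 0.35·0.0796 / (0.35·0.0796 + 0.5·0.9204) ≈ 0.0571

0.0571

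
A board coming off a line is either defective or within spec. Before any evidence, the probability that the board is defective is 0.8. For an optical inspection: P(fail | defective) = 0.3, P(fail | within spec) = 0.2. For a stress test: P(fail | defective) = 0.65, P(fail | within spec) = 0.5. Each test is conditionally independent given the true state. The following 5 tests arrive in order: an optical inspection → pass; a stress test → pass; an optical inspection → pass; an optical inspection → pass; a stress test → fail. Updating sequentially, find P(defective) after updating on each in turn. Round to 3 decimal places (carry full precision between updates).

Apply Bayes' rule sequentially, carrying P(defective) forward.
After an optical inspection='pass': P(defective) = 0.7·0.8000 / (0.7·0.8000 + 0.8·0.2000) ≈ 0.7778
After a stress test='pass': P(defective) = 0.35·0.7778 / (0.35·0.7778 + 0.5·0.2222) ≈ 0.7101
After an optical inspection='pass': P(defective) = 0.7·0.7101 / (0.7·0.7101 + 0.8·0.2899) ≈ 0.6819
After an optical inspection='pass': P(defective) = 0.7·0.6819 / (0.7·0.6819 + 0.8·0.3181) ≈ 0.6523
After a stress test='fail': P(defective) = 0.65·0.6523 / (0.65·0.6523 + 0.5·0.3477) ≈ 0.7092

0.709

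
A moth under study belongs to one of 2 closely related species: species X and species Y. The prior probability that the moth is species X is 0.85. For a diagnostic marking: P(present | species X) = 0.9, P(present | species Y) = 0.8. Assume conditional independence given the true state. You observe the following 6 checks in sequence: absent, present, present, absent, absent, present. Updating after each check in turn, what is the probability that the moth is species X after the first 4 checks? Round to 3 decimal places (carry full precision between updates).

0.642

After 'absent': P(species X) = 0.1·0.8500 / (0.1·0.8500 + 0.2·0.1500) ≈ 0.7391
After 'present': P(species X) = 0.9·0.7391 / (0.9·0.7391 + 0.8·0.2609) ≈ 0.7612
After 'present': P(species X) = 0.9·0.7612 / (0.9·0.7612 + 0.8·0.2388) ≈ 0.7819
After 'absent': P(species X) = 0.1·0.7819 / (0.1·0.7819 + 0.2·0.2181) ≈ 0.6420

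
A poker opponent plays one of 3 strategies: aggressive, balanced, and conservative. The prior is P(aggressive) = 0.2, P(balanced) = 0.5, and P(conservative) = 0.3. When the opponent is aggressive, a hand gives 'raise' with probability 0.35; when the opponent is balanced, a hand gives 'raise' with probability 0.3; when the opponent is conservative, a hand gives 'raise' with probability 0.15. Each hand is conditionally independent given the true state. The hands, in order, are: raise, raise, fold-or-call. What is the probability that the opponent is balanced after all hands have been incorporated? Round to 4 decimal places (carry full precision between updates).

0.5925

After 'raise': normaliser = 0.35·0.2000 + 0.3·0.5000 + 0.15·0.3000; P(aggressive) ≈ 0.2642, P(balanced) ≈ 0.5660, P(conservative) ≈ 0.1698
After 'raise': normaliser = 0.35·0.2642 + 0.3·0.5660 + 0.15·0.1698; P(aggressive) ≈ 0.3213, P(balanced) ≈ 0.5902, P(conservative) ≈ 0.0885
After 'fold-or-call': normaliser = 0.65·0.3213 + 0.7·0.5902 + 0.85·0.0885; P(aggressive) ≈ 0.2996, P(balanced) ≈ 0.5925, P(conservative) ≈ 0.1079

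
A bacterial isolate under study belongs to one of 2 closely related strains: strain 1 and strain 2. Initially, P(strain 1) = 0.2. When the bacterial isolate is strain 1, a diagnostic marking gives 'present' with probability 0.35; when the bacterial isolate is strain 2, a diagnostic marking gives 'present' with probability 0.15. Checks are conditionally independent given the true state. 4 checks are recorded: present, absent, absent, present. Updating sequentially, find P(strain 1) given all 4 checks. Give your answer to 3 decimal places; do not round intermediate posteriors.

0.443

After 'present': P(strain 1) = 0.35·0.2000 / (0.35·0.2000 + 0.15·0.8000) ≈ 0.3684
After 'absent': P(strain 1) = 0.65·0.3684 / (0.65·0.3684 + 0.85·0.6316) ≈ 0.3085
After 'absent': P(strain 1) = 0.65·0.3085 / (0.65·0.3085 + 0.85·0.6915) ≈ 0.2544
After 'present': P(strain 1) = 0.35·0.2544 / (0.35·0.2544 + 0.15·0.7456) ≈ 0.4432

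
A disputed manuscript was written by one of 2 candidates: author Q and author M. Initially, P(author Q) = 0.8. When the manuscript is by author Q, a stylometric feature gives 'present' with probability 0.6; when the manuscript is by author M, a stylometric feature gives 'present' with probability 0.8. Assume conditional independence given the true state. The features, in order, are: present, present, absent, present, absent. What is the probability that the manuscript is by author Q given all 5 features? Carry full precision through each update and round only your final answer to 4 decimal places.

0.8710

After 'present': P(author Q) = 0.6·0.8000 / (0.6·0.8000 + 0.8·0.2000) ≈ 0.7500
After 'present': P(author Q) = 0.6·0.7500 / (0.6·0.7500 + 0.8·0.2500) ≈ 0.6923
After 'absent': P(author Q) = 0.4·0.6923 / (0.4·0.6923 + 0.2·0.3077) ≈ 0.8182
After 'present': P(author Q) = 0.6·0.8182 / (0.6·0.8182 + 0.8·0.1818) ≈ 0.7714
After 'absent': P(author Q) = 0.4·0.7714 / (0.4·0.7714 + 0.2·0.2286) ≈ 0.8710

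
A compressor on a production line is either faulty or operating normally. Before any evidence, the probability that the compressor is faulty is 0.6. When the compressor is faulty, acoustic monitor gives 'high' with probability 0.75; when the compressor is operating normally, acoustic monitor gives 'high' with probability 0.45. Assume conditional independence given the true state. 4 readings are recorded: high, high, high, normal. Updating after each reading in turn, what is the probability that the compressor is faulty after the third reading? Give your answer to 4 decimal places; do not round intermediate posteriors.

After 'high': P(faulty) = 0.75·0.6000 / (0.75·0.6000 + 0.45·0.4000) ≈ 0.7143
After 'high': P(faulty) = 0.75·0.7143 / (0.75·0.7143 + 0.45·0.2857) ≈ 0.8065
After 'high': P(faulty) = 0.75·0.8065 / (0.75·0.8065 + 0.45·0.1935) ≈ 0.8741

0.8741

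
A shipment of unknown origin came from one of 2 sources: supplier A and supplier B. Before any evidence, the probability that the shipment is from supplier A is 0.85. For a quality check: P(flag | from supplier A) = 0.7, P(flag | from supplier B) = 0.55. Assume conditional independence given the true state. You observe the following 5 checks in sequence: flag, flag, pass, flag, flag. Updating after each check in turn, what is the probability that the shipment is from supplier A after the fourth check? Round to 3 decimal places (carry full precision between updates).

After 'flag': P(supplier A) = 0.7·0.8500 / (0.7·0.8500 + 0.55·0.1500) ≈ 0.8782
After 'flag': P(supplier A) = 0.7·0.8782 / (0.7·0.8782 + 0.55·0.1218) ≈ 0.9018
After 'pass': P(supplier A) = 0.3·0.9018 / (0.3·0.9018 + 0.45·0.0982) ≈ 0.8595
After 'flag': P(supplier A) = 0.7·0.8595 / (0.7·0.8595 + 0.55·0.1405) ≈ 0.8862

0.886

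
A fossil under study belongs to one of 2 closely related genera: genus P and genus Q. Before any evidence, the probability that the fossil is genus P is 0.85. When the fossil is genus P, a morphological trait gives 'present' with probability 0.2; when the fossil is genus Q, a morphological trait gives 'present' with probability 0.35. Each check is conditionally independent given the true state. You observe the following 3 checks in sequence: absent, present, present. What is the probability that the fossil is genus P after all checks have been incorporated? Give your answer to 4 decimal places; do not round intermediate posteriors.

After 'absent': P(genus P) = 0.8·0.8500 / (0.8·0.8500 + 0.65·0.1500) ≈ 0.8746
After 'present': P(genus P) = 0.2·0.8746 / (0.2·0.8746 + 0.35·0.1254) ≈ 0.7994
After 'present': P(genus P) = 0.2·0.7994 / (0.2·0.7994 + 0.35·0.2006) ≈ 0.6949

0.6949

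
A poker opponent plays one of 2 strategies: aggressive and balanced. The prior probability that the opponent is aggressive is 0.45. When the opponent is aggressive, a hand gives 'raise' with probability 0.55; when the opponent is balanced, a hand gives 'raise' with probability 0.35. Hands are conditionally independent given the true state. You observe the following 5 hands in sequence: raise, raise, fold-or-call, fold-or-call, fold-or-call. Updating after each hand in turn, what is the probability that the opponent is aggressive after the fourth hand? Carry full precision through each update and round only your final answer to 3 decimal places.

Apply Bayes' rule sequentially, carrying P(aggressive) forward.
After 'raise': P(aggressive) = 0.55·0.4500 / (0.55·0.4500 + 0.35·0.5500) ≈ 0.5625
After 'raise': P(aggressive) = 0.55·0.5625 / (0.55·0.5625 + 0.35·0.4375) ≈ 0.6689
After 'fold-or-call': P(aggressive) = 0.45·0.6689 / (0.45·0.6689 + 0.65·0.3311) ≈ 0.5831
After 'fold-or-call': P(aggressive) = 0.45·0.5831 / (0.45·0.5831 + 0.65·0.4169) ≈ 0.4920

0.492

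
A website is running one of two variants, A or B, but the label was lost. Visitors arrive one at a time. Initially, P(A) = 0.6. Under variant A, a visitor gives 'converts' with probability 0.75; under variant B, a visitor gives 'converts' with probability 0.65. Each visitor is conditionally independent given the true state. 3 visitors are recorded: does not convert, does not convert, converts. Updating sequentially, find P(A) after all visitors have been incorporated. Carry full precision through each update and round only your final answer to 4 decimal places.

Each posterior becomes the prior for the next update.
After 'does not convert': P(A) = 0.25·0.6000 / (0.25·0.6000 + 0.35·0.4000) ≈ 0.5172
After 'does not convert': P(A) = 0.25·0.5172 / (0.25·0.5172 + 0.35·0.4828) ≈ 0.4335
After 'converts': P(A) = 0.75·0.4335 / (0.75·0.4335 + 0.65·0.5665) ≈ 0.4689

0.4689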